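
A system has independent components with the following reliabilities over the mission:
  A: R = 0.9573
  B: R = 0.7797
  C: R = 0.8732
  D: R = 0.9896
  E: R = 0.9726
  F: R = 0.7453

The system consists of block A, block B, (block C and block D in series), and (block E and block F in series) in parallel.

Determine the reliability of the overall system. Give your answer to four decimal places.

Series (C and D): 0.873200 × 0.989600 = 0.864119
Series (E and F): 0.972600 × 0.745300 = 0.724879
Parallel (A, B, [0.864119], and [0.724879]): 1 − (1 − 0.957300)(1 − 0.779700)(1 − 0.864119)(1 − 0.724879) = 0.9996

0.9996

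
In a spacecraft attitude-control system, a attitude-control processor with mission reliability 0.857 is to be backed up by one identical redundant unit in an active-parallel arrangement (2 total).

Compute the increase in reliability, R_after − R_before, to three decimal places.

0.123

R_before = 0.857
R_after = 1 − (1 − 0.857)^2 = 0.980
ΔR = 0.980 − 0.857 = 0.123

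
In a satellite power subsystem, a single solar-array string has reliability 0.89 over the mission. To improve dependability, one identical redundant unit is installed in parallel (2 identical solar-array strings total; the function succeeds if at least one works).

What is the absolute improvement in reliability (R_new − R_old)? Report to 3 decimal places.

R_before = 0.89
R_after = 1 − (1 − 0.89)^2 = 0.988
ΔR = 0.988 − 0.89 = 0.098

0.098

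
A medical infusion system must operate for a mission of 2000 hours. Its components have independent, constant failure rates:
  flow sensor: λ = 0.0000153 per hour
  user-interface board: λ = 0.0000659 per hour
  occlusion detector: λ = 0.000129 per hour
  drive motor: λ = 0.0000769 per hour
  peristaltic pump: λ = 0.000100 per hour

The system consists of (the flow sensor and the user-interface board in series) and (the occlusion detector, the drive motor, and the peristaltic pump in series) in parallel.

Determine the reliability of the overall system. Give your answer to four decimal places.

0.9314

R(flow sensor) = exp(−0.0000153 × 2000) = 0.969863
R(user-interface board) = exp(−0.0000659 × 2000) = 0.876516
R(occlusion detector) = exp(−0.000129 × 2000) = 0.772595
R(drive motor) = exp(−0.0000769 × 2000) = 0.857443
R(peristaltic pump) = exp(−0.000100 × 2000) = 0.818731
Series (flow sensor and user-interface board): 0.969863 × 0.876516 = 0.850100
Series (occlusion detector, drive motor, and peristaltic pump): 0.772595 × 0.857443 × 0.818731 = 0.542373
Parallel ([0.850100] and [0.542373]): 1 − (1 − 0.850100)(1 − 0.542373) = 0.9314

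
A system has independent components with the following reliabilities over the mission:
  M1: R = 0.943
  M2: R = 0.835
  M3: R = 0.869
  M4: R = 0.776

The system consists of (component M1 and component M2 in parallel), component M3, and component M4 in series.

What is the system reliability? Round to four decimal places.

0.6680

Parallel (M1 and M2): 1 − (1 − 0.943000)(1 − 0.835000) = 0.990595
Series ([0.990595], M3, and M4): 0.990595 × 0.869000 × 0.776000 = 0.6680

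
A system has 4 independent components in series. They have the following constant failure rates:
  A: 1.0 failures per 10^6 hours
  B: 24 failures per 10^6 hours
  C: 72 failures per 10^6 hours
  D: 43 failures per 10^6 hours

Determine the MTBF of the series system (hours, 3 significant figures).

Series of exponential components: λ_sys = Σ λ_i
λ_sys = 0.0000010 + 0.000024 + 0.000072 + 0.000043 = 1.4000e-04 /h
MTBF = 1 / λ_sys = 7140 h

7140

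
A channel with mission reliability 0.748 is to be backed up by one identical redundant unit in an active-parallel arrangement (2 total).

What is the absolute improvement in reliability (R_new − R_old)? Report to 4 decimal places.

0.1885

R_before = 0.748
R_after = 1 − (1 − 0.748)^2 = 0.9365
ΔR = 0.9365 − 0.748 = 0.1885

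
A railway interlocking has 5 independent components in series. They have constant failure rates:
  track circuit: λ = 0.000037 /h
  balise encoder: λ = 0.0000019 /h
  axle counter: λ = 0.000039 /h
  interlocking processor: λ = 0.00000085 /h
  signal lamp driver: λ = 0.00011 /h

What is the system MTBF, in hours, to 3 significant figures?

5300

Series of exponential components: λ_sys = Σ λ_i
λ_sys = 0.000037 + 0.0000019 + 0.000039 + 0.00000085 + 0.00011 = 1.8875e-04 /h
MTBF = 1 / λ_sys = 5300 h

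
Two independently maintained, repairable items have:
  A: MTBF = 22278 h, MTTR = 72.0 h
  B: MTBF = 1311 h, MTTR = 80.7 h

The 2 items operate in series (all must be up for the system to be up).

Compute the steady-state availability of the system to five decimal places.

A(A) = MTBF/(MTBF+MTTR) = 22278/(22278+72.0) = 0.996779
A(B) = MTBF/(MTBF+MTTR) = 1311/(1311+80.7) = 0.942013
Series availability: 0.996779 × 0.942013 = 0.93898

0.93898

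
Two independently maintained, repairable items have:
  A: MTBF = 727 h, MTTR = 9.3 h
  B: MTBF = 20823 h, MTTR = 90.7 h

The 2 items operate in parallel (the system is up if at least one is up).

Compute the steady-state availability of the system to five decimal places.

0.99995

A(A) = MTBF/(MTBF+MTTR) = 727/(727+9.3) = 0.987369
A(B) = MTBF/(MTBF+MTTR) = 20823/(20823+90.7) = 0.995663
Parallel availability: 1 − (1 − 0.987369)(1 − 0.995663) = 0.99995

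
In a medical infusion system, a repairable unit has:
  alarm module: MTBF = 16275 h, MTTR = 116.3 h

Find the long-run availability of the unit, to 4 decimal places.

A(alarm module) = MTBF/(MTBF+MTTR) = 16275/(16275+116.3) = 0.9929

0.9929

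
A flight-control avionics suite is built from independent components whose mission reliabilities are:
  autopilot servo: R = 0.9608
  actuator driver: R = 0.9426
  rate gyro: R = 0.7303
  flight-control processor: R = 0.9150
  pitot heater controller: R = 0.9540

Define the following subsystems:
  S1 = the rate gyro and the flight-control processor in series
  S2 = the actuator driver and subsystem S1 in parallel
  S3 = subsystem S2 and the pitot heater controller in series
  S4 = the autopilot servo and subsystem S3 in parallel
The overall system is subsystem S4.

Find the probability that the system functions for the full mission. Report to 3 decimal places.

Series (rate gyro and flight-control processor): 0.73030 × 0.91500 = 0.66822
Parallel (actuator driver and [0.66822]): 1 − (1 − 0.94260)(1 − 0.66822) = 0.98096
Series ([0.98096] and pitot heater controller): 0.98096 × 0.95400 = 0.93584
Parallel (autopilot servo and [0.93584]): 1 − (1 − 0.96080)(1 − 0.93584) = 0.997

0.997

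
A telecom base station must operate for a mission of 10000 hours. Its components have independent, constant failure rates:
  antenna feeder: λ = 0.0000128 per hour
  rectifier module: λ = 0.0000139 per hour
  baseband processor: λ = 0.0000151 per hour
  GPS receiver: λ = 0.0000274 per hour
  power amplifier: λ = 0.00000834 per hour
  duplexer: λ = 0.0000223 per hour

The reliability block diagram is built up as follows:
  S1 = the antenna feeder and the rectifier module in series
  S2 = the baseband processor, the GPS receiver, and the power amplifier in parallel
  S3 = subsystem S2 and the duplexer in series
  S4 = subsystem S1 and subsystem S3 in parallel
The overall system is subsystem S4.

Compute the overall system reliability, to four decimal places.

R(antenna feeder) = exp(−0.0000128 × 10000) = 0.879853
R(rectifier module) = exp(−0.0000139 × 10000) = 0.870228
R(baseband processor) = exp(−0.0000151 × 10000) = 0.859848
R(GPS receiver) = exp(−0.0000274 × 10000) = 0.760332
R(power amplifier) = exp(−0.00000834 × 10000) = 0.919983
R(duplexer) = exp(−0.0000223 × 10000) = 0.800115
Series (antenna feeder and rectifier module): 0.879853 × 0.870228 = 0.765673
Parallel (baseband processor, GPS receiver, and power amplifier): 1 − (1 − 0.859848)(1 − 0.760332)(1 − 0.919983) = 0.997312
Series ([0.997312] and duplexer): 0.997312 × 0.800115 = 0.797964
Parallel ([0.765673] and [0.797964]): 1 − (1 − 0.765673)(1 − 0.797964) = 0.9527

0.9527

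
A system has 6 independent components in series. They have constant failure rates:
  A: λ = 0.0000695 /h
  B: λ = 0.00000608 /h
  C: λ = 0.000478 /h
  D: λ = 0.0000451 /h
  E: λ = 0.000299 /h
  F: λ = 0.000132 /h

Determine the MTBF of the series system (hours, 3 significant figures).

Series of exponential components: λ_sys = Σ λ_i
λ_sys = 0.0000695 + 0.00000608 + 0.000478 + 0.0000451 + 0.000299 + 0.000132 = 1.0297e-03 /h
MTBF = 1 / λ_sys = 971 h

971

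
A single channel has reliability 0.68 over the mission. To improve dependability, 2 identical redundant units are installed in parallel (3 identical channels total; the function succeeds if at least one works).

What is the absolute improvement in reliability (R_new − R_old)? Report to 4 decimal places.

0.2872

R_before = 0.68
R_after = 1 − (1 − 0.68)^3 = 0.9672
ΔR = 0.9672 − 0.68 = 0.2872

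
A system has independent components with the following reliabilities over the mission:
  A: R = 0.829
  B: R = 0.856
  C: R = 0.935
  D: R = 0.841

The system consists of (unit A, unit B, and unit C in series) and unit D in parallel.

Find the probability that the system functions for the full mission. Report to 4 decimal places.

0.9465

Series (A, B, and C): 0.829000 × 0.856000 × 0.935000 = 0.663498
Parallel ([0.663498] and D): 1 − (1 − 0.663498)(1 − 0.841000) = 0.9465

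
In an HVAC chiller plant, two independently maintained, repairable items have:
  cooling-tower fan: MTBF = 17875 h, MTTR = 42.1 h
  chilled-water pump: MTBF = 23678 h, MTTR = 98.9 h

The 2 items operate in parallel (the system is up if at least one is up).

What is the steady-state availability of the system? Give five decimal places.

0.99999

A(cooling-tower fan) = MTBF/(MTBF+MTTR) = 17875/(17875+42.1) = 0.997650
A(chilled-water pump) = MTBF/(MTBF+MTTR) = 23678/(23678+98.9) = 0.995841
Parallel availability: 1 − (1 − 0.997650)(1 − 0.995841) = 0.99999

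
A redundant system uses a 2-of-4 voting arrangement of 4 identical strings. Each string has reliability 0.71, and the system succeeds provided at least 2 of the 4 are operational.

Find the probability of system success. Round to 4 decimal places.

R = Σ_{i=2}^{4} C(4,i) p^i (1−p)^{4−i} with p = 0.71
C(4,2)·0.71^2·0.29^2 = 0.254369
C(4,3)·0.71^3·0.29^1 = 0.415177
C(4,4)·0.71^4·0.29^0 = 0.254117
Sum = 0.9237

0.9237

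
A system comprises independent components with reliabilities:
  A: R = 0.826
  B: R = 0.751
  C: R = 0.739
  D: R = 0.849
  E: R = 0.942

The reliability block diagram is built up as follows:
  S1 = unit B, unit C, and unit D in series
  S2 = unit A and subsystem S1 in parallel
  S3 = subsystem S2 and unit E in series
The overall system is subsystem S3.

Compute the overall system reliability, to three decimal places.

Series (B, C, and D): 0.75100 × 0.73900 × 0.84900 = 0.47119
Parallel (A and [0.47119]): 1 − (1 − 0.82600)(1 − 0.47119) = 0.90799
Series ([0.90799] and E): 0.90799 × 0.94200 = 0.855

0.855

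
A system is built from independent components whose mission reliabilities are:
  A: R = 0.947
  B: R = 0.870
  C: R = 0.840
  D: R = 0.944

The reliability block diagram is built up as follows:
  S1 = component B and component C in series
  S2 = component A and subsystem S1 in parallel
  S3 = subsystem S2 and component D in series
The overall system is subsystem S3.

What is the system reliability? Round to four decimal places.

Series (B and C): 0.870000 × 0.840000 = 0.730800
Parallel (A and [0.730800]): 1 − (1 − 0.947000)(1 − 0.730800) = 0.985732
Series ([0.985732] and D): 0.985732 × 0.944000 = 0.9305

0.9305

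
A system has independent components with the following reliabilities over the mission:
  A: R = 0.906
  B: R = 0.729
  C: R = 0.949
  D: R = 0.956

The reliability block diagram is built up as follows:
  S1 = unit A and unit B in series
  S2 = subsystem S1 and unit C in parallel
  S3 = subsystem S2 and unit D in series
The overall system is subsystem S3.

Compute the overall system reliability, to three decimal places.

0.939

Series (A and B): 0.90600 × 0.72900 = 0.66047
Parallel ([0.66047] and C): 1 − (1 − 0.66047)(1 − 0.94900) = 0.98268
Series ([0.98268] and D): 0.98268 × 0.95600 = 0.939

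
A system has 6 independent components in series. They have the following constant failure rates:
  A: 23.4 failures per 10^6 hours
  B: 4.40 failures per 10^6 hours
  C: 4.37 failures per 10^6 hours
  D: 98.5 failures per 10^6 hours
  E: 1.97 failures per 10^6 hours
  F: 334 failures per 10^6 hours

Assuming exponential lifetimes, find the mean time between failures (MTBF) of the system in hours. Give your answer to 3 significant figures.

Series of exponential components: λ_sys = Σ λ_i
λ_sys = 0.0000234 + 0.00000440 + 0.00000437 + 0.0000985 + 0.00000197 + 0.000334 = 4.6664e-04 /h
MTBF = 1 / λ_sys = 2140 h

2140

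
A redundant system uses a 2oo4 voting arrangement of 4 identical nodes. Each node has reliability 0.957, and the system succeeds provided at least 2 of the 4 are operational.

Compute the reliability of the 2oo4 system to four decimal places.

0.9997

R = Σ_{i=2}^{4} C(4,i) p^i (1−p)^{4−i} with p = 0.957
C(4,2)·0.957^2·0.043^2 = 0.010160
C(4,3)·0.957^3·0.043^1 = 0.150752
C(4,4)·0.957^4·0.043^0 = 0.838779
Sum = 0.9997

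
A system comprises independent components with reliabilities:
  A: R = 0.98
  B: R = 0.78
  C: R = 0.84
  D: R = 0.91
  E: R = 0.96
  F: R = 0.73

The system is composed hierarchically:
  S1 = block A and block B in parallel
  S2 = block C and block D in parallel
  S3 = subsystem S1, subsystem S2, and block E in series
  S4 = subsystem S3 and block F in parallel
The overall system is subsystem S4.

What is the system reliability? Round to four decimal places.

0.9843

Parallel (A and B): 1 − (1 − 0.980000)(1 − 0.780000) = 0.995600
Parallel (C and D): 1 − (1 − 0.840000)(1 − 0.910000) = 0.985600
Series ([0.995600], [0.985600], and E): 0.995600 × 0.985600 × 0.960000 = 0.942013
Parallel ([0.942013] and F): 1 − (1 − 0.942013)(1 − 0.730000) = 0.9843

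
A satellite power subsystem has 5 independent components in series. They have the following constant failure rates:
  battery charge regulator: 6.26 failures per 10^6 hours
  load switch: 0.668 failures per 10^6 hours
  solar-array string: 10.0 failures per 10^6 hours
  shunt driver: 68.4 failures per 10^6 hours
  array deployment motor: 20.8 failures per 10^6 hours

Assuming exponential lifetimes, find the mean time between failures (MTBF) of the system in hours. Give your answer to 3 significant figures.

Series of exponential components: λ_sys = Σ λ_i
λ_sys = 0.00000626 + 0.000000668 + 0.0000100 + 0.0000684 + 0.0000208 = 1.0613e-04 /h
MTBF = 1 / λ_sys = 9420 h

9420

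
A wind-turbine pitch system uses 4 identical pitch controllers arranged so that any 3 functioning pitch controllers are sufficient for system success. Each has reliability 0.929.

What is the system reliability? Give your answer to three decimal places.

R = Σ_{i=3}^{4} C(4,i) p^i (1−p)^{4−i} with p = 0.929
C(4,3)·0.929^3·0.071^1 = 0.22770
C(4,4)·0.929^4·0.071^0 = 0.74484
Sum = 0.973

0.973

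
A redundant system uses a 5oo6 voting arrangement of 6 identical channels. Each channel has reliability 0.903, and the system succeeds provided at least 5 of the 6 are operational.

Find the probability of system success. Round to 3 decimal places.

0.892

R = Σ_{i=5}^{6} C(6,i) p^i (1−p)^{6−i} with p = 0.903
C(6,5)·0.903^5·0.097^1 = 0.34943
C(6,6)·0.903^6·0.097^0 = 0.54216
Sum = 0.892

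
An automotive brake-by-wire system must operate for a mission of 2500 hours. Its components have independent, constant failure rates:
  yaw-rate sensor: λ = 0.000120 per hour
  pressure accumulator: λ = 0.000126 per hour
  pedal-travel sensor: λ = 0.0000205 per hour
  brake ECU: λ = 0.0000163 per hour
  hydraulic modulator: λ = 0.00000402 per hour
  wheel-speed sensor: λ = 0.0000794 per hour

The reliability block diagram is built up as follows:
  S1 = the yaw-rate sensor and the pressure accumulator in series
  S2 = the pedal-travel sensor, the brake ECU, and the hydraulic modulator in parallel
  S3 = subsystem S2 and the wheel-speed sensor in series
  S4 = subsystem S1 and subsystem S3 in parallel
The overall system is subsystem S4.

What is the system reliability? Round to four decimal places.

R(yaw-rate sensor) = exp(−0.000120 × 2500) = 0.740818
R(pressure accumulator) = exp(−0.000126 × 2500) = 0.729789
R(pedal-travel sensor) = exp(−0.0000205 × 2500) = 0.950041
R(brake ECU) = exp(−0.0000163 × 2500) = 0.960069
R(hydraulic modulator) = exp(−0.00000402 × 2500) = 0.990000
R(wheel-speed sensor) = exp(−0.0000794 × 2500) = 0.819960
Series (yaw-rate sensor and pressure accumulator): 0.740818 × 0.729789 = 0.540641
Parallel (pedal-travel sensor, brake ECU, and hydraulic modulator): 1 − (1 − 0.950041)(1 − 0.960069)(1 − 0.990000) = 0.999980
Series ([0.999980] and wheel-speed sensor): 0.999980 × 0.819960 = 0.819944
Parallel ([0.540641] and [0.819944]): 1 − (1 − 0.540641)(1 − 0.819944) = 0.9173

0.9173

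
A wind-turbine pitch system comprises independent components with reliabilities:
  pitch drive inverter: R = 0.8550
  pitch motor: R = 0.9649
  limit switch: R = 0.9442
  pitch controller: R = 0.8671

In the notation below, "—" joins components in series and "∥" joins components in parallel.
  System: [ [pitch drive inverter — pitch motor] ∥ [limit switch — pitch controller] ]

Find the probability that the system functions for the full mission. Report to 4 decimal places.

0.9683

Series (pitch drive inverter and pitch motor): 0.855000 × 0.964900 = 0.824990
Series (limit switch and pitch controller): 0.944200 × 0.867100 = 0.818716
Parallel ([0.824990] and [0.818716]): 1 − (1 − 0.824990)(1 − 0.818716) = 0.9683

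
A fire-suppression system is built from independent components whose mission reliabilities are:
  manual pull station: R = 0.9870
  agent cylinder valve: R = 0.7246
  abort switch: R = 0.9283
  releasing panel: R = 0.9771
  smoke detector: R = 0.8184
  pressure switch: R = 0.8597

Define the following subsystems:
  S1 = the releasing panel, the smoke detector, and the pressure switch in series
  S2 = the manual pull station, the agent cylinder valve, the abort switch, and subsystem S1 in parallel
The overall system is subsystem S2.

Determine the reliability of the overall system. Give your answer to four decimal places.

0.9999

Series (releasing panel, smoke detector, and pressure switch): 0.977100 × 0.818400 × 0.859700 = 0.687467
Parallel (manual pull station, agent cylinder valve, abort switch, and [0.687467]): 1 − (1 − 0.987000)(1 − 0.724600)(1 − 0.928300)(1 − 0.687467) = 0.9999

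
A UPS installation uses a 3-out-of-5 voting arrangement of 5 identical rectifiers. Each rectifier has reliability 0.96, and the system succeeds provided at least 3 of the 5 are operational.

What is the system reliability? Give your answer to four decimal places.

0.9994

R = Σ_{i=3}^{5} C(5,i) p^i (1−p)^{5−i} with p = 0.96
C(5,3)·0.96^3·0.04^2 = 0.014156
C(5,4)·0.96^4·0.04^1 = 0.169869
C(5,5)·0.96^5·0.04^0 = 0.815373
Sum = 0.9994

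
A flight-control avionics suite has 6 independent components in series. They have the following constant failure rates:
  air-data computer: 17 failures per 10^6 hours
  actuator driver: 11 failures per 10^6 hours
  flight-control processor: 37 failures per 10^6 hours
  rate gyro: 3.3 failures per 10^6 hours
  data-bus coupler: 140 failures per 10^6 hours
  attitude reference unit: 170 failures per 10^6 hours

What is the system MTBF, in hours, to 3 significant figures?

Series of exponential components: λ_sys = Σ λ_i
λ_sys = 0.000017 + 0.000011 + 0.000037 + 0.0000033 + 0.00014 + 0.00017 = 3.7830e-04 /h
MTBF = 1 / λ_sys = 2640 h

2640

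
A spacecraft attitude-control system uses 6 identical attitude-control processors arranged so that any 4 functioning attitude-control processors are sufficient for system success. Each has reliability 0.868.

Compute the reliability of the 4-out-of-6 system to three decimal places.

R = Σ_{i=4}^{6} C(6,i) p^i (1−p)^{6−i} with p = 0.868
C(6,4)·0.868^4·0.132^2 = 0.14836
C(6,5)·0.868^5·0.132^1 = 0.39023
C(6,6)·0.868^6·0.132^0 = 0.42768
Sum = 0.966

0.966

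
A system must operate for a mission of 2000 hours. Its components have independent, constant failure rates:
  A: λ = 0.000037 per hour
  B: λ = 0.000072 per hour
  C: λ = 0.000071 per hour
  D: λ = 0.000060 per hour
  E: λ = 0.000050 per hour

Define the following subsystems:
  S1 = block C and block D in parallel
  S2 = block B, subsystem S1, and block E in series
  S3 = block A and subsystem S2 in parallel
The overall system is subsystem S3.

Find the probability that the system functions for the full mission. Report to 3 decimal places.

R(A) = exp(−0.000037 × 2000) = 0.92867
R(B) = exp(−0.000072 × 2000) = 0.86589
R(C) = exp(−0.000071 × 2000) = 0.86762
R(D) = exp(−0.000060 × 2000) = 0.88692
R(E) = exp(−0.000050 × 2000) = 0.90484
Parallel (C and D): 1 − (1 − 0.86762)(1 − 0.88692) = 0.98503
Series (B, [0.98503], and E): 0.86589 × 0.98503 × 0.90484 = 0.77176
Parallel (A and [0.77176]): 1 − (1 − 0.92867)(1 − 0.77176) = 0.984

0.984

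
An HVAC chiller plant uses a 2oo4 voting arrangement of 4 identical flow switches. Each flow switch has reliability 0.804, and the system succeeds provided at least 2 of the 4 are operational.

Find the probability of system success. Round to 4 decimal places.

0.9743

R = Σ_{i=2}^{4} C(4,i) p^i (1−p)^{4−i} with p = 0.804
C(4,2)·0.804^2·0.196^2 = 0.148996
C(4,3)·0.804^3·0.196^1 = 0.407459
C(4,4)·0.804^4·0.196^0 = 0.417854
Sum = 0.9743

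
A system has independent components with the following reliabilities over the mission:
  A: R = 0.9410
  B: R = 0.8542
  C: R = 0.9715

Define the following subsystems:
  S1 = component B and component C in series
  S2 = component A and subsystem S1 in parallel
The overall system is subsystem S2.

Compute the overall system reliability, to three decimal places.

Series (B and C): 0.85420 × 0.97150 = 0.82986
Parallel (A and [0.82986]): 1 − (1 − 0.94100)(1 − 0.82986) = 0.990

0.990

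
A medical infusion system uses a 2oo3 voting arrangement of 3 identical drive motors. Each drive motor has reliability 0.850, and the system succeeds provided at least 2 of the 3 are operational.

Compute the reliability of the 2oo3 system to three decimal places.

R = Σ_{i=2}^{3} C(3,i) p^i (1−p)^{3−i} with p = 0.850
C(3,2)·0.850^2·0.150^1 = 0.32513
C(3,3)·0.850^3·0.150^0 = 0.61413
Sum = 0.939

0.939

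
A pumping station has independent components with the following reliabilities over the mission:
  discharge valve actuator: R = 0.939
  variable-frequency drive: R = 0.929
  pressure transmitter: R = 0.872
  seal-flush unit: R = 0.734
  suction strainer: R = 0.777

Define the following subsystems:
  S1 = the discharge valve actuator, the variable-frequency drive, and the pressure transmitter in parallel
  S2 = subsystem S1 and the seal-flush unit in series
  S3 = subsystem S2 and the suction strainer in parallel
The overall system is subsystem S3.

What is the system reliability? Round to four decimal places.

Parallel (discharge valve actuator, variable-frequency drive, and pressure transmitter): 1 − (1 − 0.939000)(1 − 0.929000)(1 − 0.872000) = 0.999446
Series ([0.999446] and seal-flush unit): 0.999446 × 0.734000 = 0.733593
Parallel ([0.733593] and suction strainer): 1 − (1 − 0.733593)(1 − 0.777000) = 0.9406

0.9406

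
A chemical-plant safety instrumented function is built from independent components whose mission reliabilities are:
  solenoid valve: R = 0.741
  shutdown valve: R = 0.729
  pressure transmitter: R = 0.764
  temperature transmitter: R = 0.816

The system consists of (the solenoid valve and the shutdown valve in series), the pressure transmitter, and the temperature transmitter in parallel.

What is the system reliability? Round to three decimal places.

0.980

Series (solenoid valve and shutdown valve): 0.74100 × 0.72900 = 0.54019
Parallel ([0.54019], pressure transmitter, and temperature transmitter): 1 − (1 − 0.54019)(1 − 0.76400)(1 − 0.81600) = 0.980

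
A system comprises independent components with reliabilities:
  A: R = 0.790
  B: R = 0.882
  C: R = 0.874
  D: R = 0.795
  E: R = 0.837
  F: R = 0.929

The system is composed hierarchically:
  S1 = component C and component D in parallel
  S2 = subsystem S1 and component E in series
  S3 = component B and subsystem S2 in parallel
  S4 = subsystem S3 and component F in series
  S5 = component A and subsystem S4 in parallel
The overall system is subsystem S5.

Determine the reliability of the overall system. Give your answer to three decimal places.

Parallel (C and D): 1 − (1 − 0.87400)(1 − 0.79500) = 0.97417
Series ([0.97417] and E): 0.97417 × 0.83700 = 0.81538
Parallel (B and [0.81538]): 1 − (1 − 0.88200)(1 − 0.81538) = 0.97821
Series ([0.97821] and F): 0.97821 × 0.92900 = 0.90876
Parallel (A and [0.90876]): 1 − (1 − 0.79000)(1 − 0.90876) = 0.981

0.981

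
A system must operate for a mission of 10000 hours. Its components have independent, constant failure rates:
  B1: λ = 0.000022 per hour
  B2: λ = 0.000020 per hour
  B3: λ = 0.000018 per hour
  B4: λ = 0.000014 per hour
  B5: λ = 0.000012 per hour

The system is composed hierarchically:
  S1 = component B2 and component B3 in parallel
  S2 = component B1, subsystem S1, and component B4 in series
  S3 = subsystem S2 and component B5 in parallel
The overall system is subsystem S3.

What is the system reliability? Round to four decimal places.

R(B1) = exp(−0.000022 × 10000) = 0.802519
R(B2) = exp(−0.000020 × 10000) = 0.818731
R(B3) = exp(−0.000018 × 10000) = 0.835270
R(B4) = exp(−0.000014 × 10000) = 0.869358
R(B5) = exp(−0.000012 × 10000) = 0.886920
Parallel (B2 and B3): 1 − (1 − 0.818731)(1 − 0.835270) = 0.970140
Series (B1, [0.970140], and B4): 0.802519 × 0.970140 × 0.869358 = 0.676844
Parallel ([0.676844] and B5): 1 − (1 − 0.676844)(1 − 0.886920) = 0.9635

0.9635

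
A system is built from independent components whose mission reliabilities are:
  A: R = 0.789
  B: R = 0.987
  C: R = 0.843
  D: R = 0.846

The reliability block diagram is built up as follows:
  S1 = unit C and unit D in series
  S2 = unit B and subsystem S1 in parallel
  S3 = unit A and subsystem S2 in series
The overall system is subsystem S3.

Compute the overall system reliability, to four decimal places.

Series (C and D): 0.843000 × 0.846000 = 0.713178
Parallel (B and [0.713178]): 1 − (1 − 0.987000)(1 − 0.713178) = 0.996271
Series (A and [0.996271]): 0.789000 × 0.996271 = 0.7861

0.7861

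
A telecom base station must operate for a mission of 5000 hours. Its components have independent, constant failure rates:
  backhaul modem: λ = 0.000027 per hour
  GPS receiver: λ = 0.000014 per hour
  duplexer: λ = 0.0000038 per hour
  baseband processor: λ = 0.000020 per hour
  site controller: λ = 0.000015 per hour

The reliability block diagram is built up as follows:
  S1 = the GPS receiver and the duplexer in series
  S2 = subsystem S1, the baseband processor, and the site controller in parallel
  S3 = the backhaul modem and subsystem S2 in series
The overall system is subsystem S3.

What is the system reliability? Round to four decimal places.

0.8732

R(backhaul modem) = exp(−0.000027 × 5000) = 0.873716
R(GPS receiver) = exp(−0.000014 × 5000) = 0.932394
R(duplexer) = exp(−0.0000038 × 5000) = 0.981179
R(baseband processor) = exp(−0.000020 × 5000) = 0.904837
R(site controller) = exp(−0.000015 × 5000) = 0.927743
Series (GPS receiver and duplexer): 0.932394 × 0.981179 = 0.914845
Parallel ([0.914845], baseband processor, and site controller): 1 − (1 − 0.914845)(1 − 0.904837)(1 − 0.927743) = 0.999414
Series (backhaul modem and [0.999414]): 0.873716 × 0.999414 = 0.8732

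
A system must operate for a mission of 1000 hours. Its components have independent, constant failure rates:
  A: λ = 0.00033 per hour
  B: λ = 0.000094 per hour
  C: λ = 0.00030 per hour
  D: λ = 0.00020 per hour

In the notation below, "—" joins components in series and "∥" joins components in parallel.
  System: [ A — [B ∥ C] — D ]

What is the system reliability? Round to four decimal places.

R(A) = exp(−0.00033 × 1000) = 0.718924
R(B) = exp(−0.000094 × 1000) = 0.910283
R(C) = exp(−0.00030 × 1000) = 0.740818
R(D) = exp(−0.00020 × 1000) = 0.818731
Parallel (B and C): 1 − (1 − 0.910283)(1 − 0.740818) = 0.976747
Series (A, [0.976747], and D): 0.718924 × 0.976747 × 0.818731 = 0.5749

0.5749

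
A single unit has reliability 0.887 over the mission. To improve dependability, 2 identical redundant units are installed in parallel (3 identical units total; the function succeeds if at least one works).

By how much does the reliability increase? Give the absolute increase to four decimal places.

R_before = 0.887
R_after = 1 − (1 − 0.887)^3 = 0.9986
ΔR = 0.9986 − 0.887 = 0.1116

0.1116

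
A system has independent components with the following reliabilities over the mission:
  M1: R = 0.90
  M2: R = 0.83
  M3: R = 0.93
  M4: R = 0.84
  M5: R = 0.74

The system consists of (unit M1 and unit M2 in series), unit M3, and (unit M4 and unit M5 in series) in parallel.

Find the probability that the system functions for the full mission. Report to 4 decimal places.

Series (M1 and M2): 0.900000 × 0.830000 = 0.747000
Series (M4 and M5): 0.840000 × 0.740000 = 0.621600
Parallel ([0.747000], M3, and [0.621600]): 1 − (1 − 0.747000)(1 − 0.930000)(1 − 0.621600) = 0.9933

0.9933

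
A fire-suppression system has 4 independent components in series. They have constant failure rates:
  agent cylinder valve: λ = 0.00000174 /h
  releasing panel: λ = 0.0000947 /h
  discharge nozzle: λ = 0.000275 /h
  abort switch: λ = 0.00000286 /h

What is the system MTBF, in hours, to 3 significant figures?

Series of exponential components: λ_sys = Σ λ_i
λ_sys = 0.00000174 + 0.0000947 + 0.000275 + 0.00000286 = 3.7430e-04 /h
MTBF = 1 / λ_sys = 2670 h

2670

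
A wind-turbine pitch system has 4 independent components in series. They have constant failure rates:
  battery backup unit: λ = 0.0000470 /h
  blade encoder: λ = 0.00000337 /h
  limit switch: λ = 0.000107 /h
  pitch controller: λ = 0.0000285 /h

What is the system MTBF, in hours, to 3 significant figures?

Series of exponential components: λ_sys = Σ λ_i
λ_sys = 0.0000470 + 0.00000337 + 0.000107 + 0.0000285 = 1.8587e-04 /h
MTBF = 1 / λ_sys = 5380 h

5380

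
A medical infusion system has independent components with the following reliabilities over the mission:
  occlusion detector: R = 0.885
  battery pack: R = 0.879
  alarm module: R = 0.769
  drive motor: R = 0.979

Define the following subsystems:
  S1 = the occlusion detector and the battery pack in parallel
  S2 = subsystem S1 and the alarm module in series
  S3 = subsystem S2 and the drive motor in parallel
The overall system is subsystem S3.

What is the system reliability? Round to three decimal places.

0.995

Parallel (occlusion detector and battery pack): 1 − (1 − 0.88500)(1 − 0.87900) = 0.98609
Series ([0.98609] and alarm module): 0.98609 × 0.76900 = 0.75830
Parallel ([0.75830] and drive motor): 1 − (1 − 0.75830)(1 − 0.97900) = 0.995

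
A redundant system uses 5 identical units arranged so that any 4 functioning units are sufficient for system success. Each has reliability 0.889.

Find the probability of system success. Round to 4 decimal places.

R = Σ_{i=4}^{5} C(5,i) p^i (1−p)^{5−i} with p = 0.889
C(5,4)·0.889^4·0.111^1 = 0.346657
C(5,5)·0.889^5·0.111^0 = 0.555276
Sum = 0.9019

0.9019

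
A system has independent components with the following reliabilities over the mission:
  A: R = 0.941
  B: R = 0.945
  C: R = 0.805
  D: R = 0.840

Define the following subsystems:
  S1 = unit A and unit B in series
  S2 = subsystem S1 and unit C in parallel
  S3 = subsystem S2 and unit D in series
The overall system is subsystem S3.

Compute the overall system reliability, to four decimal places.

0.8219

Series (A and B): 0.941000 × 0.945000 = 0.889245
Parallel ([0.889245] and C): 1 − (1 − 0.889245)(1 − 0.805000) = 0.978403
Series ([0.978403] and D): 0.978403 × 0.840000 = 0.8219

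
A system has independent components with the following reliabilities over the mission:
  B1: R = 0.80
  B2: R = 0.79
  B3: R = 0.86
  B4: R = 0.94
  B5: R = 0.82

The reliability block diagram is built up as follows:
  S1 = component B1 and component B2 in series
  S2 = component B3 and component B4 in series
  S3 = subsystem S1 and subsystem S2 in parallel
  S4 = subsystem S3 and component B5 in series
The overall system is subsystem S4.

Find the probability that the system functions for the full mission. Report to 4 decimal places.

Series (B1 and B2): 0.800000 × 0.790000 = 0.632000
Series (B3 and B4): 0.860000 × 0.940000 = 0.808400
Parallel ([0.632000] and [0.808400]): 1 − (1 − 0.632000)(1 − 0.808400) = 0.929491
Series ([0.929491] and B5): 0.929491 × 0.820000 = 0.7622

0.7622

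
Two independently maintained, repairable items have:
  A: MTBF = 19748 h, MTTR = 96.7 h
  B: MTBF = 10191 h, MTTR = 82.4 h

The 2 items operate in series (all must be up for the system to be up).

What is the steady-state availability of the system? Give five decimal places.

A(A) = MTBF/(MTBF+MTTR) = 19748/(19748+96.7) = 0.995127
A(B) = MTBF/(MTBF+MTTR) = 10191/(10191+82.4) = 0.991979
Series availability: 0.995127 × 0.991979 = 0.98715

0.98715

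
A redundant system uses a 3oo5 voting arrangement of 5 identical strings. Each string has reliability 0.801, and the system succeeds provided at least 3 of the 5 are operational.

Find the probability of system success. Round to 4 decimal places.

R = Σ_{i=3}^{5} C(5,i) p^i (1−p)^{5−i} with p = 0.801
C(5,3)·0.801^3·0.199^2 = 0.203518
C(5,4)·0.801^4·0.199^1 = 0.409594
C(5,5)·0.801^5·0.199^0 = 0.329733
Sum = 0.9428

0.9428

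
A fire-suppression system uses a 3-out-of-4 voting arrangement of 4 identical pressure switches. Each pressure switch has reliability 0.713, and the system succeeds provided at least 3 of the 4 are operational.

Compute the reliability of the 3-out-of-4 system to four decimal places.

0.6746

R = Σ_{i=3}^{4} C(4,i) p^i (1−p)^{4−i} with p = 0.713
C(4,3)·0.713^3·0.287^1 = 0.416112
C(4,4)·0.713^4·0.287^0 = 0.258439
Sum = 0.6746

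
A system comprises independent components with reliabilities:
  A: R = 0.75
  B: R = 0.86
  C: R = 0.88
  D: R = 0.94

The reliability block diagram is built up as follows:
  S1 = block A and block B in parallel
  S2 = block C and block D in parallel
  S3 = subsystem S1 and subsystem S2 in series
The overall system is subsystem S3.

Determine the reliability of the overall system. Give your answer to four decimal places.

0.9581

Parallel (A and B): 1 − (1 − 0.750000)(1 − 0.860000) = 0.965000
Parallel (C and D): 1 − (1 − 0.880000)(1 − 0.940000) = 0.992800
Series ([0.965000] and [0.992800]): 0.965000 × 0.992800 = 0.9581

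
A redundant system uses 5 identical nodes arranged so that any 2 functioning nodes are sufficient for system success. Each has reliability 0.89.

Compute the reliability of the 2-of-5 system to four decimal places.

0.9993

R = Σ_{i=2}^{5} C(5,i) p^i (1−p)^{5−i} with p = 0.89
C(5,2)·0.89^2·0.11^3 = 0.010543
C(5,3)·0.89^3·0.11^2 = 0.085301
C(5,4)·0.89^4·0.11^1 = 0.345082
C(5,5)·0.89^5·0.11^0 = 0.558406
Sum = 0.9993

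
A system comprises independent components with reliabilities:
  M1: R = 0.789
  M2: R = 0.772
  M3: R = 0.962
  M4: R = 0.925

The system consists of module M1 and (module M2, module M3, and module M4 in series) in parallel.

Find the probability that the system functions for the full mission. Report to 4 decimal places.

0.9339

Series (M2, M3, and M4): 0.772000 × 0.962000 × 0.925000 = 0.686964
Parallel (M1 and [0.686964]): 1 − (1 − 0.789000)(1 − 0.686964) = 0.9339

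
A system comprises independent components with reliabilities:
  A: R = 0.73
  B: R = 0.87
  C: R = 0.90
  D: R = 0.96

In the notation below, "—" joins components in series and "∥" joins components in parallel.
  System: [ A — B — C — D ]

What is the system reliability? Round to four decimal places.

Series (A, B, C, and D): 0.730000 × 0.870000 × 0.900000 × 0.960000 = 0.5487

0.5487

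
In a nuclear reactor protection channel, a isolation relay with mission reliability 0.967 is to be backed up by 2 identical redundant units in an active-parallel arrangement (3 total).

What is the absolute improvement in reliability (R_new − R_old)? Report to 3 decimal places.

0.033

R_before = 0.967
R_after = 1 − (1 − 0.967)^3 = 1.000
ΔR = 1.000 − 0.967 = 0.033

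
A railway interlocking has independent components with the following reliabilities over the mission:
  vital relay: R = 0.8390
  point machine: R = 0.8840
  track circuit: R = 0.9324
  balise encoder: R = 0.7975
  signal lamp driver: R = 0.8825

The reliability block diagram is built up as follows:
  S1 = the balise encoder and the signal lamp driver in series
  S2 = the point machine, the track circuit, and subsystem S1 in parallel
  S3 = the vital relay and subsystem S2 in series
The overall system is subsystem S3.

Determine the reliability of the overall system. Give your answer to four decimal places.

0.8371

Series (balise encoder and signal lamp driver): 0.797500 × 0.882500 = 0.703794
Parallel (point machine, track circuit, and [0.703794]): 1 − (1 − 0.884000)(1 − 0.932400)(1 − 0.703794) = 0.997677
Series (vital relay and [0.997677]): 0.839000 × 0.997677 = 0.8371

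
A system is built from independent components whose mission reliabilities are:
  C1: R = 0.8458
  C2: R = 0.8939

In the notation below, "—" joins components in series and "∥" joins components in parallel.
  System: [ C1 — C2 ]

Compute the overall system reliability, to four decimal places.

0.7561

Series (C1 and C2): 0.845800 × 0.893900 = 0.7561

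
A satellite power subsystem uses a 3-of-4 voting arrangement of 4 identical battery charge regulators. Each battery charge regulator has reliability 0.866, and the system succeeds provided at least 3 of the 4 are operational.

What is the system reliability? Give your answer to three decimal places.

R = Σ_{i=3}^{4} C(4,i) p^i (1−p)^{4−i} with p = 0.866
C(4,3)·0.866^3·0.134^1 = 0.34811
C(4,4)·0.866^4·0.134^0 = 0.56243
Sum = 0.911

0.911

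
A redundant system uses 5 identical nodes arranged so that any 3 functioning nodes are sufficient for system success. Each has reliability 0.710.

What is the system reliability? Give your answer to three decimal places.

0.850

R = Σ_{i=3}^{5} C(5,i) p^i (1−p)^{5−i} with p = 0.710
C(5,3)·0.710^3·0.290^2 = 0.30100
C(5,4)·0.710^4·0.290^1 = 0.36847
C(5,5)·0.710^5·0.290^0 = 0.18042
Sum = 0.850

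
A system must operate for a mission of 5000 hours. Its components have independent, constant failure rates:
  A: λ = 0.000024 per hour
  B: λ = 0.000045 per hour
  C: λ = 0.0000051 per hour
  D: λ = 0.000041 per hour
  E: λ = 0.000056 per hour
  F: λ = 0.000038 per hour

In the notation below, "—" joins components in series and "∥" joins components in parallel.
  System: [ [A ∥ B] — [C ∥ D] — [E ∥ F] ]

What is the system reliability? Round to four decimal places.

R(A) = exp(−0.000024 × 5000) = 0.886920
R(B) = exp(−0.000045 × 5000) = 0.798516
R(C) = exp(−0.0000051 × 5000) = 0.974822
R(D) = exp(−0.000041 × 5000) = 0.814647
R(E) = exp(−0.000056 × 5000) = 0.755784
R(F) = exp(−0.000038 × 5000) = 0.826959
Parallel (A and B): 1 − (1 − 0.886920)(1 − 0.798516) = 0.977216
Parallel (C and D): 1 − (1 − 0.974822)(1 − 0.814647) = 0.995333
Parallel (E and F): 1 − (1 − 0.755784)(1 − 0.826959) = 0.957741
Series ([0.977216], [0.995333], and [0.957741]): 0.977216 × 0.995333 × 0.957741 = 0.9316

0.9316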